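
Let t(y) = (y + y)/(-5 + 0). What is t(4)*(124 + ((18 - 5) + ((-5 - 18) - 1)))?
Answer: -904/5 ≈ -180.80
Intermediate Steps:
t(y) = -2*y/5 (t(y) = (2*y)/(-5) = (2*y)*(-⅕) = -2*y/5)
t(4)*(124 + ((18 - 5) + ((-5 - 18) - 1))) = (-⅖*4)*(124 + ((18 - 5) + ((-5 - 18) - 1))) = -8*(124 + (13 + (-23 - 1)))/5 = -8*(124 + (13 - 24))/5 = -8*(124 - 11)/5 = -8/5*113 = -904/5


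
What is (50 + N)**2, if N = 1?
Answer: 2601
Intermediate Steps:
(50 + N)**2 = (50 + 1)**2 = 51**2 = 2601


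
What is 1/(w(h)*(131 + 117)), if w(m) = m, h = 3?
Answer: 1/744 ≈ 0.0013441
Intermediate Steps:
1/(w(h)*(131 + 117)) = 1/(3*(131 + 117)) = 1/(3*248) = 1/744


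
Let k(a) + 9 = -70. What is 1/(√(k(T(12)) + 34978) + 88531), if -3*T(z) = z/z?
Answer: 88531/7837703062 - √34899/7837703062 ≈ 1.1272e-5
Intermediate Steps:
T(z) = -⅓ (T(z) = -z/(3*z) = -⅓*1 = -⅓)
k(a) = -79 (k(a) = -9 - 70 = -79)
1/(√(k(T(12)) + 34978) + 88531) = 1/(√(-79 + 34978) + 88531) = 1/(√34899 + 88531) = 1/(88531 + √34899)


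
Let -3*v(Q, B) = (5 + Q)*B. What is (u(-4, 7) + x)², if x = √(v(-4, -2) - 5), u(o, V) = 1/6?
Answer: -155/36 + I*√39/9 ≈ -4.3056 + 0.69389*I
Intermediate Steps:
u(o, V) = ⅙
v(Q, B) = -B*(5 + Q)/3 (v(Q, B) = -(5 + Q)*B/3 = -B*(5 + Q)/3)
x = I*√39/3 (x = √(-⅓*(-2)*(5 - 4) - 5) = √(-⅓*(-2)*1 - 5) = √(⅔ - 5) = √(-13/3) = I*√39/3 ≈ 2.0817*I)
(u(-4, 7) + x)² = (⅙ + I*√39/3)²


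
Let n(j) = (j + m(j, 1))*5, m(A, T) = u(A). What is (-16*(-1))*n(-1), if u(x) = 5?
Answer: 320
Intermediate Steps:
m(A, T) = 5
n(j) = 25 + 5*j (n(j) = (j + 5)*5 = (5 + j)*5 = 25 + 5*j)
(-16*(-1))*n(-1) = (-16*(-1))*(25 + 5*(-1)) = 16*(25 - 5) = 16*20 = 320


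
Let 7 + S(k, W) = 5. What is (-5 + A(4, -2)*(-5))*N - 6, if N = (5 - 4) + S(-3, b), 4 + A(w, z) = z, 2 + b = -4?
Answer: -31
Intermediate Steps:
b = -6 (b = -2 - 4 = -6)
A(w, z) = -4 + z
S(k, W) = -2 (S(k, W) = -7 + 5 = -2)
N = -1 (N = (5 - 4) - 2 = 1 - 2 = -1)
(-5 + A(4, -2)*(-5))*N - 6 = (-5 + (-4 - 2)*(-5))*(-1) - 6 = (-5 - 6*(-5))*(-1) - 6 = (-5 + 30)*(-1) - 6 = 25*(-1) - 6 = -25 - 6 = -31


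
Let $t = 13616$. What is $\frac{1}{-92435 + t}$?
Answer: $- \frac{1}{78819} \approx -1.2687 \cdot 10^{-5}$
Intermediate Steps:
$\frac{1}{-92435 + t} = \frac{1}{-92435 + 13616} = \frac{1}{-78819} = - \frac{1}{78819}$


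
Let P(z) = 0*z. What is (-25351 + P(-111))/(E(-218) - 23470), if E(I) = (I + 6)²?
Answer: -25351/21474 ≈ -1.1805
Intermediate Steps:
P(z) = 0
E(I) = (6 + I)²
(-25351 + P(-111))/(E(-218) - 23470) = (-25351 + 0)/((6 - 218)² - 23470) = -25351/((-212)² - 23470) = -25351/(44944 - 23470) = -25351/21474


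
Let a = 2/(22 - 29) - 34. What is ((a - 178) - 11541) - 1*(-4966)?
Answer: -47511/7 ≈ -6787.3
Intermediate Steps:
a = -240/7 (a = 2/(-7) - 34 = 2*(-⅐) - 34 = -2/7 - 34 = -240/7 ≈ -34.286)
((a - 178) - 11541) - 1*(-4966) = ((-240/7 - 178) - 11541) - 1*(-4966) = (-1486/7 - 11541) + 4966 = -82273/7 + 4966 = -47511/7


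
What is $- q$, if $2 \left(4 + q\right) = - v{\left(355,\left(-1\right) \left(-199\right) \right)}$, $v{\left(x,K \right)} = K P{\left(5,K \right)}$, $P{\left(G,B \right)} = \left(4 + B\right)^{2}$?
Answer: $\frac{8200599}{2} \approx 4.1003 \cdot 10^{6}$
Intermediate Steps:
$v{\left(x,K \right)} = K \left(4 + K\right)^{2}$
$q = - \frac{8200599}{2}$ ($q = -4 + \frac{\left(-1\right) \left(-1\right) \left(-199\right) \left(4 - -199\right)^{2}}{2} = -4 + \frac{\left(-1\right) 199 \left(4 + 199\right)^{2}}{2} = -4 + \frac{\left(-1\right) 199 \cdot 203^{2}}{2} = -4 + \frac{\left(-1\right) 199 \cdot 41209}{2} = -4 + \frac{\left(-1\right) 8200591}{2} = -4 + \frac{1}{2} \left(-8200591\right) = -4 - \frac{8200591}{2} = - \frac{8200599}{2} \approx -4.1003 \cdot 10^{6}$)
$- q = \left(-1\right) \left(- \frac{8200599}{2}\right) = \frac{8200599}{2}$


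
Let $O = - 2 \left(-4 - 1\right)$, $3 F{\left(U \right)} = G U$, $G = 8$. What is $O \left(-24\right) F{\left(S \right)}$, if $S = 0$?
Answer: $0$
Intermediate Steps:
$F{\left(U \right)} = \frac{8 U}{3}$
$O = 10$ ($O = \left(-2\right) \left(-5\right) = 10$)
$O \left(-24\right) F{\left(S \right)} = 10 \left(-24\right) \frac{8}{3} \cdot 0 = \left(-240\right) 0 = 0$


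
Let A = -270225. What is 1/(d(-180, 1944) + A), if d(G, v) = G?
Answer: -1/270405 ≈ -3.6982e-6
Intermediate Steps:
1/(d(-180, 1944) + A) = 1/(-180 - 270225) = 1/(-270405) = -1/270405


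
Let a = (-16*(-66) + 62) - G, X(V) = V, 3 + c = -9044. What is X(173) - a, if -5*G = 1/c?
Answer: -42747074/45235 ≈ -945.00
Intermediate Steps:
c = -9047 (c = -3 - 9044 = -9047)
G = 1/45235 (G = -⅕/(-9047) = -⅕*(-1/9047) = 1/45235 ≈ 2.2107e-5)
a = 50572729/45235 (a = (-16*(-66) + 62) - 1*1/45235 = (1056 + 62) - 1/45235 = 1118 - 1/45235 = 50572729/45235 ≈ 1118.0)
X(173) - a = 173 - 1*50572729/45235 = 173 - 50572729/45235 = -42747074/45235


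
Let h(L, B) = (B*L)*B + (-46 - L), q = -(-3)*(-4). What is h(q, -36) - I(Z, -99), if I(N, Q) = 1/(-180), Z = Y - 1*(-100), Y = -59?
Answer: -2805479/180 ≈ -15586.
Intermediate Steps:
q = -12 (q = -3*4 = -12)
Z = 41 (Z = -59 - 1*(-100) = -59 + 100 = 41)
I(N, Q) = -1/180
h(L, B) = -46 - L + L*B**2 (h(L, B) = L*B**2 + (-46 - L) = -46 - L + L*B**2)
h(q, -36) - I(Z, -99) = (-46 - 1*(-12) - 12*(-36)**2) - 1*(-1/180) = (-46 + 12 - 12*1296) + 1/180 = (-46 + 12 - 15552) + 1/180 = -15586 + 1/180 = -2805479/180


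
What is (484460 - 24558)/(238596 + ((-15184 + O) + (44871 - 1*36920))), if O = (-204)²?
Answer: 459902/272979 ≈ 1.6848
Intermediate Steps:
O = 41616
(484460 - 24558)/(238596 + ((-15184 + O) + (44871 - 1*36920))) = (484460 - 24558)/(238596 + ((-15184 + 41616) + (44871 - 1*36920))) = 459902/(238596 + (26432 + (44871 - 36920))) = 459902/(238596 + (26432 + 7951)) = 459902/(238596 + 34383) = 459902/272979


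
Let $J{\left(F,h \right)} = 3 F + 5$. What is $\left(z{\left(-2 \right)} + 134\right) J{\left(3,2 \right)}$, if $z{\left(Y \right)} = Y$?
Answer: $1848$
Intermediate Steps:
$J{\left(F,h \right)} = 5 + 3 F$
$\left(z{\left(-2 \right)} + 134\right) J{\left(3,2 \right)} = \left(-2 + 134\right) \left(5 + 3 \cdot 3\right) = 132 \left(5 + 9\right) = 132 \cdot 14 = 1848$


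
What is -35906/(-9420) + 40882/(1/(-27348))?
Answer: -5265972790607/4710 ≈ -1.1180e+9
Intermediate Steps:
-35906/(-9420) + 40882/(1/(-27348)) = -35906*(-1/9420) + 40882/(-1/27348) = 17953/4710 + 40882*(-27348) = 17953/4710 - 1118040936 = -5265972790607/4710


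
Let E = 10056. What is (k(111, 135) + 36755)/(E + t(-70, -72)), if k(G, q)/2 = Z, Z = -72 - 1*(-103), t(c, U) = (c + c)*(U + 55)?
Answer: 36817/12436 ≈ 2.9605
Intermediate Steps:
t(c, U) = 2*c*(55 + U) (t(c, U) = (2*c)*(55 + U) = 2*c*(55 + U))
Z = 31 (Z = -72 + 103 = 31)
k(G, q) = 62 (k(G, q) = 2*31 = 62)
(k(111, 135) + 36755)/(E + t(-70, -72)) = (62 + 36755)/(10056 + 2*(-70)*(55 - 72)) = 36817/(10056 + 2*(-70)*(-17)) = 36817/(10056 + 2380) = 36817/12436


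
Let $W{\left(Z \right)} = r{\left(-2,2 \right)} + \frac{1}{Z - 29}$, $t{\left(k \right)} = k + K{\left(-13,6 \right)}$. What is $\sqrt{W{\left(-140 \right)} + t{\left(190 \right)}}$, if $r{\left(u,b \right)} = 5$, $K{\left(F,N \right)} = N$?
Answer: $\frac{4 \sqrt{2123}}{13} \approx 14.177$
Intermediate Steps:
$t{\left(k \right)} = 6 + k$ ($t{\left(k \right)} = k + 6 = 6 + k$)
$W{\left(Z \right)} = 5 + \frac{1}{-29 + Z}$ ($W{\left(Z \right)} = 5 + \frac{1}{Z - 29} = 5 + \frac{1}{-29 + Z}$)
$\sqrt{W{\left(-140 \right)} + t{\left(190 \right)}} = \sqrt{\frac{-144 + 5 \left(-140\right)}{-29 - 140} + \left(6 + 190\right)} = \sqrt{\frac{-144 - 700}{-169} + 196} = \sqrt{\left(- \frac{1}{169}\right) \left(-844\right) + 196} = \sqrt{\frac{844}{169} + 196} = \sqrt{\frac{33968}{169}} = \frac{4 \sqrt{2123}}{13}$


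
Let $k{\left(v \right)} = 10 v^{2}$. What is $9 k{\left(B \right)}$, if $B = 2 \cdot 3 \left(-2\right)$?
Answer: $12960$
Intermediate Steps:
$B = -12$ ($B = 6 \left(-2\right) = -12$)
$9 k{\left(B \right)} = 9 \cdot 10 \left(-12\right)^{2} = 9 \cdot 10 \cdot 144 = 9 \cdot 1440 = 12960$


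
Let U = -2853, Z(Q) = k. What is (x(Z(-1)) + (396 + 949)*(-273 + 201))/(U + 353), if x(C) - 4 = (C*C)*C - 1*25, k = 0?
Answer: 96861/2500 ≈ 38.744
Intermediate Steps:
Z(Q) = 0
x(C) = -21 + C³ (x(C) = 4 + ((C*C)*C - 1*25) = 4 + (C²*C - 25) = 4 + (C³ - 25) = 4 + (-25 + C³) = -21 + C³)
(x(Z(-1)) + (396 + 949)*(-273 + 201))/(U + 353) = ((-21 + 0³) + (396 + 949)*(-273 + 201))/(-2853 + 353) = ((-21 + 0) + 1345*(-72))/(-2500) = (-21 - 96840)*(-1/2500) = -96861*(-1/2500) = 96861/2500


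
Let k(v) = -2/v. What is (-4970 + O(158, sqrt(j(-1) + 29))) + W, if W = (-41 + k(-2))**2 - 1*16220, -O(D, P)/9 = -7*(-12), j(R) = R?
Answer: -20346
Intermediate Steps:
O(D, P) = -756 (O(D, P) = -(-63)*(-12) = -9*84 = -756)
W = -14620 (W = (-41 - 2/(-2))**2 - 1*16220 = (-41 - 2*(-1/2))**2 - 16220 = (-41 + 1)**2 - 16220 = (-40)**2 - 16220 = 1600 - 16220 = -14620)
(-4970 + O(158, sqrt(j(-1) + 29))) + W = (-4970 - 756) - 14620 = -5726 - 14620 = -20346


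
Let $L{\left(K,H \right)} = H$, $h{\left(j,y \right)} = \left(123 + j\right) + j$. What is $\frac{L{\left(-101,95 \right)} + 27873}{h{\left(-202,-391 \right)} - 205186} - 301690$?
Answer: $- \frac{61987367198}{205467} \approx -3.0169 \cdot 10^{5}$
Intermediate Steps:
$h{\left(j,y \right)} = 123 + 2 j$
$\frac{L{\left(-101,95 \right)} + 27873}{h{\left(-202,-391 \right)} - 205186} - 301690 = \frac{95 + 27873}{\left(123 + 2 \left(-202\right)\right) - 205186} - 301690 = \frac{27968}{\left(123 - 404\right) - 205186} - 301690 = \frac{27968}{-281 - 205186} - 301690 = \frac{27968}{-205467} - 301690 = 27968 \left(- \frac{1}{205467}\right) - 301690 = - \frac{27968}{205467} - 301690 = - \frac{61987367198}{205467}$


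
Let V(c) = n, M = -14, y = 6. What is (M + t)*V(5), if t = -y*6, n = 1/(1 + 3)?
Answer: -25/2 ≈ -12.500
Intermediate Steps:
n = 1/4 ≈ 0.25000
V(c) = 1/4
t = -36 (t = -1*6*6 = -6*6 = -36)
(M + t)*V(5) = (-14 - 36)*(1/4) = -50*1/4 = -25/2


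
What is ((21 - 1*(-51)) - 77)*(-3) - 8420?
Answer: -8405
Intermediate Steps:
((21 - 1*(-51)) - 77)*(-3) - 8420 = ((21 + 51) - 77)*(-3) - 8420 = (72 - 77)*(-3) - 8420 = -5*(-3) - 8420 = 15 - 8420 = -8405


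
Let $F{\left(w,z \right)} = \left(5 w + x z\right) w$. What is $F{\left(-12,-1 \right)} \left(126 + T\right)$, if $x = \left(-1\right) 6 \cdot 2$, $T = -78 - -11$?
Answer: $33984$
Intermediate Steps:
$T = -67$ ($T = -78 + 11 = -67$)
$x = -12$ ($x = \left(-6\right) 2 = -12$)
$F{\left(w,z \right)} = w \left(- 12 z + 5 w\right)$ ($F{\left(w,z \right)} = \left(5 w - 12 z\right) w = \left(- 12 z + 5 w\right) w = w \left(- 12 z + 5 w\right)$)
$F{\left(-12,-1 \right)} \left(126 + T\right) = - 12 \left(\left(-12\right) \left(-1\right) + 5 \left(-12\right)\right) \left(126 - 67\right) = - 12 \left(12 - 60\right) 59 = \left(-12\right) \left(-48\right) 59 = 576 \cdot 59 = 33984$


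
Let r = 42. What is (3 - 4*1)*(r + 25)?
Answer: -67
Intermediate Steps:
(3 - 4*1)*(r + 25) = (3 - 4*1)*(42 + 25) = (3 - 4)*67 = -1*67 = -67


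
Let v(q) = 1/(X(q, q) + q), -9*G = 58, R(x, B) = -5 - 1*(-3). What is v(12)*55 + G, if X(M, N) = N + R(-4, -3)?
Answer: -71/18 ≈ -3.9444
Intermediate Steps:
R(x, B) = -2 (R(x, B) = -5 + 3 = -2)
X(M, N) = -2 + N (X(M, N) = N - 2 = -2 + N)
G = -58/9 (G = -⅑*58 = -58/9 ≈ -6.4444)
v(q) = 1/(-2 + 2*q) (v(q) = 1/((-2 + q) + q) = 1/(-2 + 2*q))
v(12)*55 + G = (1/(2*(-1 + 12)))*55 - 58/9 = ((½)/11)*55 - 58/9 = ((½)*(1/11))*55 - 58/9 = (1/22)*55 - 58/9 = 5/2 - 58/9 = -71/18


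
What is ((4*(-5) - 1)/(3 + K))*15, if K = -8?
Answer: 63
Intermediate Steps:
((4*(-5) - 1)/(3 + K))*15 = ((4*(-5) - 1)/(3 - 8))*15 = ((-20 - 1)/(-5))*15 = -21*(-1/5)*15 = (21/5)*15 = 63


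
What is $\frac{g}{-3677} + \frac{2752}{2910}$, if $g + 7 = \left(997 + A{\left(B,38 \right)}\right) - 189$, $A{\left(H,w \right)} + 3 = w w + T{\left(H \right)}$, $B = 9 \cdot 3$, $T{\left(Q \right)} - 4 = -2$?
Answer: $\frac{1794532}{5350035} \approx 0.33542$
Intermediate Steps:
$T{\left(Q \right)} = 2$ ($T{\left(Q \right)} = 4 - 2 = 2$)
$B = 27$
$A{\left(H,w \right)} = -1 + w^{2}$ ($A{\left(H,w \right)} = -3 + \left(w w + 2\right) = -3 + \left(w^{2} + 2\right) = -3 + \left(2 + w^{2}\right) = -1 + w^{2}$)
$g = 2244$ ($g = -7 + \left(\left(997 - \left(1 - 38^{2}\right)\right) - 189\right) = -7 + \left(\left(997 + \left(-1 + 1444\right)\right) - 189\right) = -7 + \left(\left(997 + 1443\right) - 189\right) = -7 + \left(2440 - 189\right) = -7 + 2251 = 2244$)
$\frac{g}{-3677} + \frac{2752}{2910} = \frac{2244}{-3677} + \frac{2752}{2910} = 2244 \left(- \frac{1}{3677}\right) + 2752 \cdot \frac{1}{2910} = - \frac{2244}{3677} + \frac{1376}{1455} = \frac{1794532}{5350035}$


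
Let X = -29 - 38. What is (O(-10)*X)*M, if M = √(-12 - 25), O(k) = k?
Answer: 670*I*√37 ≈ 4075.4*I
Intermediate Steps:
M = I*√37 (M = √(-37) = I*√37 ≈ 6.0828*I)
X = -67
(O(-10)*X)*M = (-10*(-67))*(I*√37) = 670*(I*√37) = 670*I*√37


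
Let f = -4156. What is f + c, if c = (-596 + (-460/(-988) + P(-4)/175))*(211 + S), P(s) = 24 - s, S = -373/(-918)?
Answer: -4817311859/37050 ≈ -1.3002e+5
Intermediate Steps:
S = 373/918 (S = -373*(-1/918) = 373/918 ≈ 0.40632)
c = -4663332059/37050 (c = (-596 + (-460/(-988) + (24 - 1*(-4))/175))*(211 + 373/918) = (-596 + (-460*(-1/988) + (24 + 4)*(1/175)))*(194071/918) = (-596 + (115/247 + 28*(1/175)))*(194071/918) = (-596 + (115/247 + 4/25))*(194071/918) = (-596 + 3863/6175)*(194071/918) = -3676437/6175*194071/918 = -4663332059/37050 ≈ -1.2587e+5)
f + c = -4156 - 4663332059/37050 = -4817311859/37050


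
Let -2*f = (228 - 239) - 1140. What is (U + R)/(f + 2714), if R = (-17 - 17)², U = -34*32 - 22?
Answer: 92/6579 ≈ 0.013984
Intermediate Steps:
f = 1151/2 (f = -((228 - 239) - 1140)/2 = -(-11 - 1140)/2 = -½*(-1151) = 1151/2 ≈ 575.50)
U = -1110 (U = -1088 - 22 = -1110)
R = 1156 (R = (-34)² = 1156)
(U + R)/(f + 2714) = (-1110 + 1156)/(1151/2 + 2714) = 46/(6579/2) = 46*(2/6579) = 92/6579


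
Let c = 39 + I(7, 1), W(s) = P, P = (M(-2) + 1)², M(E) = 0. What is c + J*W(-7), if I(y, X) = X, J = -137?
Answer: -97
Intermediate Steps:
P = 1 (P = (0 + 1)² = 1² = 1)
W(s) = 1
c = 40 (c = 39 + 1 = 40)
c + J*W(-7) = 40 - 137*1 = 40 - 137 = -97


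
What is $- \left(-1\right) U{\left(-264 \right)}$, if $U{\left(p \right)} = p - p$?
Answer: $0$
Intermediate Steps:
$U{\left(p \right)} = 0$
$- \left(-1\right) U{\left(-264 \right)} = - \left(-1\right) 0 = \left(-1\right) 0 = 0$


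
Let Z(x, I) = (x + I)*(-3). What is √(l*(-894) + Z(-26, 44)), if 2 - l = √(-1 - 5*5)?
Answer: √(-1842 + 894*I*√26) ≈ 39.208 + 58.132*I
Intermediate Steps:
Z(x, I) = -3*I - 3*x (Z(x, I) = (I + x)*(-3) = -3*I - 3*x)
l = 2 - I*√26 (l = 2 - √(-1 - 5*5) = 2 - √(-1 - 25) = 2 - √(-26) = 2 - I*√26 ≈ 2.0 - 5.099*I)
√(l*(-894) + Z(-26, 44)) = √((2 - I*√26)*(-894) + (-3*44 - 3*(-26))) = √((-1788 + 894*I*√26) + (-132 + 78)) = √((-1788 + 894*I*√26) - 54) = √(-1842 + 894*I*√26)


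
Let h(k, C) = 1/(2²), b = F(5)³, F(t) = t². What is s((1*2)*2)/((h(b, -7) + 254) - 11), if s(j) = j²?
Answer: 64/973 ≈ 0.065776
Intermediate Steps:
b = 15625 (b = (5²)³ = 25³ = 15625)
h(k, C) = ¼ (h(k, C) = 1/4 = ¼)
s((1*2)*2)/((h(b, -7) + 254) - 11) = ((1*2)*2)²/((¼ + 254) - 11) = (2*2)²/(1017/4 - 11) = 4²/(973/4) = 16*(4/973) = 64/973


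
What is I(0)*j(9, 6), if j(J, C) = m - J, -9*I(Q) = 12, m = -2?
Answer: 44/3 ≈ 14.667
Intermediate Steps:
I(Q) = -4/3 (I(Q) = -⅑*12 = -4/3)
j(J, C) = -2 - J
I(0)*j(9, 6) = -4*(-2 - 1*9)/3 = -4*(-2 - 9)/3 = -4/3*(-11) = 44/3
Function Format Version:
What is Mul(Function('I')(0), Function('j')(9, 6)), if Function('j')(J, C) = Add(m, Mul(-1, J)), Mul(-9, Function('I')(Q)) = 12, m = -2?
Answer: Rational(44, 3) ≈ 14.667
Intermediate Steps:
Function('I')(Q) = Rational(-4, 3) (Function('I')(Q) = Mul(Rational(-1, 9), 12) = Rational(-4, 3))
Function('j')(J, C) = Add(-2, Mul(-1, J))
Mul(Function('I')(0), Function('j')(9, 6)) = Mul(Rational(-4, 3), Add(-2, Mul(-1, 9))) = Mul(Rational(-4, 3), Add(-2, -9)) = Mul(Rational(-4, 3), -11) = Rational(44, 3)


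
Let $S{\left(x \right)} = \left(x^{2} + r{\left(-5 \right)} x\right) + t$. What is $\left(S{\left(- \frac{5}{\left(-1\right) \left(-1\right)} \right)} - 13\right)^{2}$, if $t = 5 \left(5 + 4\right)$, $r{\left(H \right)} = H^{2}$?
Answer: $4624$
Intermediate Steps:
$t = 45$ ($t = 5 \cdot 9 = 45$)
$S{\left(x \right)} = 45 + x^{2} + 25 x$ ($S{\left(x \right)} = \left(x^{2} + \left(-5\right)^{2} x\right) + 45 = \left(x^{2} + 25 x\right) + 45 = 45 + x^{2} + 25 x$)
$\left(S{\left(- \frac{5}{\left(-1\right) \left(-1\right)} \right)} - 13\right)^{2} = \left(\left(45 + \left(- \frac{5}{\left(-1\right) \left(-1\right)}\right)^{2} + 25 \left(- \frac{5}{\left(-1\right) \left(-1\right)}\right)\right) - 13\right)^{2} = \left(\left(45 + \left(- \frac{5}{1}\right)^{2} + 25 \left(- \frac{5}{1}\right)\right) - 13\right)^{2} = \left(\left(45 + \left(\left(-5\right) 1\right)^{2} + 25 \left(\left(-5\right) 1\right)\right) - 13\right)^{2} = \left(\left(45 + \left(-5\right)^{2} + 25 \left(-5\right)\right) - 13\right)^{2} = \left(\left(45 + 25 - 125\right) - 13\right)^{2} = \left(-55 - 13\right)^{2} = \left(-68\right)^{2} = 4624$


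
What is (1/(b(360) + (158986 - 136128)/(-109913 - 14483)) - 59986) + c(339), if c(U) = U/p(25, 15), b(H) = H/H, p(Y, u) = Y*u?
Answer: -380665142603/6346125 ≈ -59984.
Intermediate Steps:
b(H) = 1
c(U) = U/375 (c(U) = U/((25*15)) = U/375)
(1/(b(360) + (158986 - 136128)/(-109913 - 14483)) - 59986) + c(339) = (1/(1 + (158986 - 136128)/(-109913 - 14483)) - 59986) + (1/375)*339 = (1/(1 + 22858/(-124396)) - 59986) + 113/125 = (1/(1 + 22858*(-1/124396)) - 59986) + 113/125 = (1/(1 - 11429/62198) - 59986) + 113/125 = (1/(50769/62198) - 59986) + 113/125 = (62198/50769 - 59986) + 113/125 = -3045367036/50769 + 113/125 = -380665142603/6346125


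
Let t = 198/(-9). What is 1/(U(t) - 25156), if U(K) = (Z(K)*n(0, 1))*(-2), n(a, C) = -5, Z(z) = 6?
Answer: -1/25096 ≈ -3.9847e-5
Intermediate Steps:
t = -22 (t = 198*(-⅑) = -22)
U(K) = 60 (U(K) = (6*(-5))*(-2) = -30*(-2) = 60)
1/(U(t) - 25156) = 1/(60 - 25156) = 1/(-25096) = -1/25096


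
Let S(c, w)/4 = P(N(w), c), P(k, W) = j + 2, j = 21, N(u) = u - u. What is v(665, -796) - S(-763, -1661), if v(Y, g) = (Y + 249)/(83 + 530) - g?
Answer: 432466/613 ≈ 705.49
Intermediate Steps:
N(u) = 0
P(k, W) = 23 (P(k, W) = 21 + 2 = 23)
S(c, w) = 92 (S(c, w) = 4*23 = 92)
v(Y, g) = 249/613 - g + Y/613 (v(Y, g) = (249 + Y)/613 - g = (249 + Y)*(1/613) - g = (249/613 + Y/613) - g = 249/613 - g + Y/613)
v(665, -796) - S(-763, -1661) = (249/613 - 1*(-796) + (1/613)*665) - 1*92 = (249/613 + 796 + 665/613) - 92 = 488862/613 - 92 = 432466/613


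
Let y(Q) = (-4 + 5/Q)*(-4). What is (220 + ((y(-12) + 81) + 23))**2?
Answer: 1050625/9 ≈ 1.1674e+5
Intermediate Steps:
y(Q) = 16 - 20/Q
(220 + ((y(-12) + 81) + 23))**2 = (220 + (((16 - 20/(-12)) + 81) + 23))**2 = (220 + (((16 - 20*(-1/12)) + 81) + 23))**2 = (220 + (((16 + 5/3) + 81) + 23))**2 = (220 + ((53/3 + 81) + 23))**2 = (220 + (296/3 + 23))**2 = (220 + 365/3)**2 = (1025/3)**2 = 1050625/9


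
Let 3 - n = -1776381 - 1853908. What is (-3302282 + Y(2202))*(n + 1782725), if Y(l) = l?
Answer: -17863389141360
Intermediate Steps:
n = 3630292 (n = 3 - (-1776381 - 1853908) = 3 - 1*(-3630289) = 3 + 3630289 = 3630292)
(-3302282 + Y(2202))*(n + 1782725) = (-3302282 + 2202)*(3630292 + 1782725) = -3300080*5413017 = -17863389141360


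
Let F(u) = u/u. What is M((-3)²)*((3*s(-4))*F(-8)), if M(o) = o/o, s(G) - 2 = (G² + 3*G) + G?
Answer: 6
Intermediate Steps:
s(G) = 2 + G² + 4*G (s(G) = 2 + ((G² + 3*G) + G) = 2 + (G² + 4*G) = 2 + G² + 4*G)
F(u) = 1
M(o) = 1
M((-3)²)*((3*s(-4))*F(-8)) = 1*((3*(2 + (-4)² + 4*(-4)))*1) = 1*((3*(2 + 16 - 16))*1) = 1*((3*2)*1) = 1*(6*1) = 1*6 = 6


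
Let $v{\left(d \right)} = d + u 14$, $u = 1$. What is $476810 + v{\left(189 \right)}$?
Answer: $477013$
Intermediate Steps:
$v{\left(d \right)} = 14 + d$ ($v{\left(d \right)} = d + 1 \cdot 14 = d + 14 = 14 + d$)
$476810 + v{\left(189 \right)} = 476810 + \left(14 + 189\right) = 476810 + 203 = 477013$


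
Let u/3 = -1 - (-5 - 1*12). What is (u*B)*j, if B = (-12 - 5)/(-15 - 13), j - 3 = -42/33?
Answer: 3876/77 ≈ 50.338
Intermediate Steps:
u = 48 (u = 3*(-1 - (-5 - 1*12)) = 3*(-1 - (-5 - 12)) = 3*(-1 - 1*(-17)) = 3*(-1 + 17) = 3*16 = 48)
j = 19/11 (j = 3 - 42/33 = 3 - 42*1/33 = 3 - 14/11 = 19/11 ≈ 1.7273)
B = 17/28 (B = -17/(-28) = -17*(-1/28) = 17/28 ≈ 0.60714)
(u*B)*j = (48*(17/28))*(19/11) = (204/7)*(19/11) = 3876/77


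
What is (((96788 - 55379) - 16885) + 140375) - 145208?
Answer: 19691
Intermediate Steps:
(((96788 - 55379) - 16885) + 140375) - 145208 = ((41409 - 16885) + 140375) - 145208 = (24524 + 140375) - 145208 = 164899 - 145208 = 19691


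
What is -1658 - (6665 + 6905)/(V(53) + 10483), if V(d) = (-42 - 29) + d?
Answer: -150996/91 ≈ -1659.3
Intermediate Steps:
V(d) = -71 + d
-1658 - (6665 + 6905)/(V(53) + 10483) = -1658 - (6665 + 6905)/((-71 + 53) + 10483) = -1658 - 13570/(-18 + 10483) = -1658 - 13570/10465 = -1658 - 1*118/91 = -1658 - 118/91 = -150996/91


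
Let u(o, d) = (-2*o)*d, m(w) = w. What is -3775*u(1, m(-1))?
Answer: -7550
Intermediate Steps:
u(o, d) = -2*d*o
-3775*u(1, m(-1)) = -(-7550)*(-1) = -3775*2 = -7550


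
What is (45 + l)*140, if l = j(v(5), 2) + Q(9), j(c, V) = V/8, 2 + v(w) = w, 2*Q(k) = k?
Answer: 6965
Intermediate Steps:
Q(k) = k/2
v(w) = -2 + w
j(c, V) = V/8 (j(c, V) = V*(⅛) = V/8)
l = 19/4 (l = (⅛)*2 + (½)*9 = ¼ + 9/2 = 19/4 ≈ 4.7500)
(45 + l)*140 = (45 + 19/4)*140 = (199/4)*140 = 6965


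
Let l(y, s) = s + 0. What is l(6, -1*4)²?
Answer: 16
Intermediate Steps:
l(y, s) = s
l(6, -1*4)² = (-1*4)² = (-4)² = 16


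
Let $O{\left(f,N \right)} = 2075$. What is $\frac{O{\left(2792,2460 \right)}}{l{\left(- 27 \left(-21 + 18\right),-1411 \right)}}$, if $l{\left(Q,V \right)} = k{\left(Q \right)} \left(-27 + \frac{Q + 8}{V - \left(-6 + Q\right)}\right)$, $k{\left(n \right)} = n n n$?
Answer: $- \frac{3083450}{21369774051} \approx -0.00014429$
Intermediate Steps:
$k{\left(n \right)} = n^{3}$ ($k{\left(n \right)} = n^{2} n = n^{3}$)
$l{\left(Q,V \right)} = Q^{3} \left(-27 + \frac{8 + Q}{6 + V - Q}\right)$ ($l{\left(Q,V \right)} = Q^{3} \left(-27 + \frac{Q + 8}{V - \left(-6 + Q\right)}\right) = Q^{3} \left(-27 + \frac{8 + Q}{6 + V - Q}\right)$)
$\frac{O{\left(2792,2460 \right)}}{l{\left(- 27 \left(-21 + 18\right),-1411 \right)}} = \frac{2075}{\left(- 27 \left(-21 + 18\right)\right)^{3} \frac{1}{6 - 1411 - - 27 \left(-21 + 18\right)} \left(-154 - -38097 + 28 \left(- 27 \left(-21 + 18\right)\right)\right)} = \frac{2075}{\left(\left(-27\right) \left(-3\right)\right)^{3} \frac{1}{6 - 1411 - \left(-27\right) \left(-3\right)} \left(-154 + 38097 + 28 \left(\left(-27\right) \left(-3\right)\right)\right)} = \frac{2075}{81^{3} \frac{1}{6 - 1411 - 81} \left(-154 + 38097 + 28 \cdot 81\right)} = \frac{2075}{531441 \frac{1}{6 - 1411 - 81} \left(-154 + 38097 + 2268\right)} = \frac{2075}{531441 \frac{1}{-1486} \cdot 40211} = \frac{2075}{531441 \left(- \frac{1}{1486}\right) 40211} = \frac{2075}{- \frac{21369774051}{1486}} = 2075 \left(- \frac{1486}{21369774051}\right) = - \frac{3083450}{21369774051}$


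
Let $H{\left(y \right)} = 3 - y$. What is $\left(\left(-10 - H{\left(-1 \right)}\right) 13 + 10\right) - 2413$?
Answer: $-2585$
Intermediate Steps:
$\left(\left(-10 - H{\left(-1 \right)}\right) 13 + 10\right) - 2413 = \left(\left(-10 - \left(3 - -1\right)\right) 13 + 10\right) - 2413 = \left(\left(-10 - \left(3 + 1\right)\right) 13 + 10\right) - 2413 = \left(\left(-10 - 4\right) 13 + 10\right) - 2413 = \left(\left(-14\right) 13 + 10\right) - 2413 = \left(-182 + 10\right) - 2413 = -172 - 2413 = -2585$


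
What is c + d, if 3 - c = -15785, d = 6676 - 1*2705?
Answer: 19759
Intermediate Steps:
d = 3971 (d = 6676 - 2705 = 3971)
c = 15788 (c = 3 - 1*(-15785) = 3 + 15785 = 15788)
c + d = 15788 + 3971 = 19759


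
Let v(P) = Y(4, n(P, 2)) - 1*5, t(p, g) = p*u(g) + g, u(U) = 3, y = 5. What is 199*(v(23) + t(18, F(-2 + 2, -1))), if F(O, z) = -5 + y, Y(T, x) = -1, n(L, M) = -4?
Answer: 9552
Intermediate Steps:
F(O, z) = 0 (F(O, z) = -5 + 5 = 0)
t(p, g) = g + 3*p (t(p, g) = p*3 + g = 3*p + g = g + 3*p)
v(P) = -6 (v(P) = -1 - 1*5 = -1 - 5 = -6)
199*(v(23) + t(18, F(-2 + 2, -1))) = 199*(-6 + (0 + 3*18)) = 199*(-6 + (0 + 54)) = 199*(-6 + 54) = 199*48 = 9552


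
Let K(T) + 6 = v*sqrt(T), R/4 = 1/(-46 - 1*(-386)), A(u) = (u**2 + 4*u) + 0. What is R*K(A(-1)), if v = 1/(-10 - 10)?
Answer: -6/85 - I*sqrt(3)/1700 ≈ -0.070588 - 0.0010189*I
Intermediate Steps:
v = -1/20 (v = 1/(-20) = -1/20 ≈ -0.050000)
A(u) = u**2 + 4*u
R = 1/85 (R = 4/(-46 - 1*(-386)) = 4/(-46 + 386) = 4/340 = 4*(1/340) = 1/85 ≈ 0.011765)
K(T) = -6 - sqrt(T)/20
R*K(A(-1)) = (-6 - I*sqrt(4 - 1)/20)/85 = (-6 - I*sqrt(3)/20)/85 = -6/85 - I*sqrt(3)/1700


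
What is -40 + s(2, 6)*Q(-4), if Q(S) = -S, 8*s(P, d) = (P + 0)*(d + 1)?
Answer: -33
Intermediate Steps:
s(P, d) = P*(1 + d)/8 (s(P, d) = ((P + 0)*(d + 1))/8 = (P*(1 + d))/8 = P*(1 + d)/8)
Q(S) = -S
-40 + s(2, 6)*Q(-4) = -40 + ((1/8)*2*(1 + 6))*(-1*(-4)) = -40 + ((1/8)*2*7)*4 = -40 + (7/4)*4 = -40 + 7 = -33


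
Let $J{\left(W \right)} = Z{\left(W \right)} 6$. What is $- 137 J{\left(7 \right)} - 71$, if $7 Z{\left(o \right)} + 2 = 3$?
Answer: $- \frac{1319}{7} \approx -188.43$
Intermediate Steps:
$Z{\left(o \right)} = \frac{1}{7}$ ($Z{\left(o \right)} = - \frac{2}{7} + \frac{1}{7} \cdot 3 = - \frac{2}{7} + \frac{3}{7} = \frac{1}{7}$)
$J{\left(W \right)} = \frac{6}{7}$ ($J{\left(W \right)} = \frac{1}{7} \cdot 6 = \frac{6}{7}$)
$- 137 J{\left(7 \right)} - 71 = \left(-137\right) \frac{6}{7} - 71 = - \frac{822}{7} - 71 = - \frac{1319}{7}$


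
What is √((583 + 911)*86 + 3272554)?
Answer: √3401038 ≈ 1844.2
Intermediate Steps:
√((583 + 911)*86 + 3272554) = √(1494*86 + 3272554) = √(128484 + 3272554) = √3401038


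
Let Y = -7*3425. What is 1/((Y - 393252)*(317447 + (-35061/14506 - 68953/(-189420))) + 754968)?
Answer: -1373863260/181962484428573673633 ≈ -7.5503e-12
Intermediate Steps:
Y = -23975
1/((Y - 393252)*(317447 + (-35061/14506 - 68953/(-189420))) + 754968) = 1/((-23975 - 393252)*(317447 + (-35061/14506 - 68953/(-189420))) + 754968) = 1/(-417227*(317447 + (-35061*1/14506 - 68953*(-1/189420))) + 754968) = 1/(-417227*(317447 + (-35061/14506 + 68953/189420)) + 754968) = 1/(-417227*(317447 - 2820511201/1373863260) + 754968) = 1/(-417227*436125949786019/1373863260 + 754968) = 1/(-181963521651371349313/1373863260 + 754968) = 1/(-181962484428573673633/1373863260) = -1373863260/181962484428573673633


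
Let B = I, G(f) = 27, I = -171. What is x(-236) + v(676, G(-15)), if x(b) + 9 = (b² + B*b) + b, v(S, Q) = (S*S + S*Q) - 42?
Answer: 570993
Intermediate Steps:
B = -171
v(S, Q) = -42 + S² + Q*S (v(S, Q) = (S² + Q*S) - 42 = -42 + S² + Q*S)
x(b) = -9 + b² - 170*b (x(b) = -9 + ((b² - 171*b) + b) = -9 + (b² - 170*b) = -9 + b² - 170*b)
x(-236) + v(676, G(-15)) = (-9 + (-236)² - 170*(-236)) + (-42 + 676² + 27*676) = (-9 + 55696 + 40120) + (-42 + 456976 + 18252) = 95807 + 475186 = 570993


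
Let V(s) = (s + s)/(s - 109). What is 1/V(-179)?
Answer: 144/179 ≈ 0.80447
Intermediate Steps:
V(s) = 2*s/(-109 + s) (V(s) = (2*s)/(-109 + s) = 2*s/(-109 + s))
1/V(-179) = 1/(2*(-179)/(-109 - 179)) = 1/(2*(-179)/(-288)) = 1/(2*(-179)*(-1/288)) = 1/(179/144) = 144/179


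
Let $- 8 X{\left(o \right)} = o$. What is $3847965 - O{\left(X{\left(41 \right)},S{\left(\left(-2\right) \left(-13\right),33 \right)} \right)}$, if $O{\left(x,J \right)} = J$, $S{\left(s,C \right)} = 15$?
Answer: $3847950$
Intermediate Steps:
$X{\left(o \right)} = - \frac{o}{8}$
$3847965 - O{\left(X{\left(41 \right)},S{\left(\left(-2\right) \left(-13\right),33 \right)} \right)} = 3847965 - 15 = 3847950$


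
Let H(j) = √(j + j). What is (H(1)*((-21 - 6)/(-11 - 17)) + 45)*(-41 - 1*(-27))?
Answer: -630 - 27*√2/2 ≈ -649.09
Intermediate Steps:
H(j) = √2*√j (H(j) = √(2*j) = √2*√j)
(H(1)*((-21 - 6)/(-11 - 17)) + 45)*(-41 - 1*(-27)) = ((√2*√1)*((-21 - 6)/(-11 - 17)) + 45)*(-41 - 1*(-27)) = ((√2*1)*(-27/(-28)) + 45)*(-41 + 27) = (√2*(-27*(-1/28)) + 45)*(-14) = (√2*(27/28) + 45)*(-14) = (27*√2/28 + 45)*(-14) = (45 + 27*√2/28)*(-14) = -630 - 27*√2/2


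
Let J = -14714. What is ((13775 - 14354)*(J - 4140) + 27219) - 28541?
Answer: 10915144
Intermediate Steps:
((13775 - 14354)*(J - 4140) + 27219) - 28541 = ((13775 - 14354)*(-14714 - 4140) + 27219) - 28541 = (-579*(-18854) + 27219) - 28541 = (10916466 + 27219) - 28541 = 10943685 - 28541 = 10915144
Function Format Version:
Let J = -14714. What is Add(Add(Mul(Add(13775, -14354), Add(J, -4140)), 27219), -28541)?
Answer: 10915144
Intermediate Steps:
Add(Add(Mul(Add(13775, -14354), Add(J, -4140)), 27219), -28541) = Add(Add(Mul(Add(13775, -14354), Add(-14714, -4140)), 27219), -28541) = Add(Add(Mul(-579, -18854), 27219), -28541) = Add(Add(10916466, 27219), -28541) = Add(10943685, -28541) = 10915144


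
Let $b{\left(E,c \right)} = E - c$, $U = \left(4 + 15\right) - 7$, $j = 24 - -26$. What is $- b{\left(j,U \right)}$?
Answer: $-38$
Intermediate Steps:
$j = 50$ ($j = 24 + 26 = 50$)
$U = 12$ ($U = 19 - 7 = 12$)
$- b{\left(j,U \right)} = - (50 - 12) = \left(-1\right) 38 = -38$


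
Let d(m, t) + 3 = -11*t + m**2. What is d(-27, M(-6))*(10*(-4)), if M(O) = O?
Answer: -31680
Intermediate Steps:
d(m, t) = -3 + m**2 - 11*t (d(m, t) = -3 + (-11*t + m**2) = -3 + (m**2 - 11*t) = -3 + m**2 - 11*t)
d(-27, M(-6))*(10*(-4)) = (-3 + (-27)**2 - 11*(-6))*(10*(-4)) = (-3 + 729 + 66)*(-40) = 792*(-40) = -31680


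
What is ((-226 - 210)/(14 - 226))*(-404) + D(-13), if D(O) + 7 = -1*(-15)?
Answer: -43612/53 ≈ -822.87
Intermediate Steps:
D(O) = 8 (D(O) = -7 - 1*(-15) = -7 + 15 = 8)
((-226 - 210)/(14 - 226))*(-404) + D(-13) = ((-226 - 210)/(14 - 226))*(-404) + 8 = -436/(-212)*(-404) + 8 = -436*(-1/212)*(-404) + 8 = (109/53)*(-404) + 8 = -44036/53 + 8 = -43612/53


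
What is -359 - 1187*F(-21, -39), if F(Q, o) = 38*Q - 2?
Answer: 949241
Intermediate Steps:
F(Q, o) = -2 + 38*Q
-359 - 1187*F(-21, -39) = -359 - 1187*(-2 + 38*(-21)) = -359 - 1187*(-2 - 798) = -359 - 1187*(-800) = -359 + 949600 = 949241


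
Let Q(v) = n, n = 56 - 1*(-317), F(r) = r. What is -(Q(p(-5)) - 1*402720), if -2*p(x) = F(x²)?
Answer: 402347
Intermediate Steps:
n = 373 (n = 56 + 317 = 373)
p(x) = -x²/2
Q(v) = 373
-(Q(p(-5)) - 1*402720) = -(373 - 1*402720) = -(373 - 402720) = -1*(-402347) = 402347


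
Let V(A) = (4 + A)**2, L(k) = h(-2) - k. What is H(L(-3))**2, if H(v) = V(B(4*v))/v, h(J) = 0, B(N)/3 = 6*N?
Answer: 2342560000/9 ≈ 2.6028e+8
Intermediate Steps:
B(N) = 18*N (B(N) = 3*(6*N) = 18*N)
L(k) = -k (L(k) = 0 - k = -k)
H(v) = (4 + 72*v)**2/v (H(v) = (4 + 18*(4*v))**2/v = (4 + 72*v)**2/v)
H(L(-3))**2 = (16*(1 + 18*(-1*(-3)))**2/((-1*(-3))))**2 = (16*(1 + 18*3)**2/3)**2 = (16*(1/3)*(1 + 54)**2)**2 = (16*(1/3)*55**2)**2 = (16*(1/3)*3025)**2 = (48400/3)**2 = 2342560000/9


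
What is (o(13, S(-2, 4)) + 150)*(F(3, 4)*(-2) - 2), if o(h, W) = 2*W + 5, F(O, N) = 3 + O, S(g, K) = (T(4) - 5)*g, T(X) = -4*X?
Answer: -3346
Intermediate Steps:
S(g, K) = -21*g (S(g, K) = (-4*4 - 5)*g = (-16 - 5)*g = -21*g)
o(h, W) = 5 + 2*W
(o(13, S(-2, 4)) + 150)*(F(3, 4)*(-2) - 2) = ((5 + 2*(-21*(-2))) + 150)*((3 + 3)*(-2) - 2) = ((5 + 2*42) + 150)*(6*(-2) - 2) = ((5 + 84) + 150)*(-12 - 2) = (89 + 150)*(-14) = 239*(-14) = -3346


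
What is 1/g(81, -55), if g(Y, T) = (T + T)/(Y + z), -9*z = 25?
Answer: -32/45 ≈ -0.71111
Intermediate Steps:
z = -25/9 (z = -⅑*25 = -25/9 ≈ -2.7778)
g(Y, T) = 2*T/(-25/9 + Y) (g(Y, T) = (T + T)/(Y - 25/9) = (2*T)/(-25/9 + Y) = 2*T/(-25/9 + Y))
1/g(81, -55) = 1/(18*(-55)/(-25 + 9*81)) = 1/(18*(-55)/(-25 + 729)) = 1/(18*(-55)/704) = 1/(18*(-55)*(1/704)) = 1/(-45/32) = -32/45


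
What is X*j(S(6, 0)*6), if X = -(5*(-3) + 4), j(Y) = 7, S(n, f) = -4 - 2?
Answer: 77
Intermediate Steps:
S(n, f) = -6
X = 11 (X = -(-15 + 4) = -1*(-11) = 11)
X*j(S(6, 0)*6) = 11*7 = 77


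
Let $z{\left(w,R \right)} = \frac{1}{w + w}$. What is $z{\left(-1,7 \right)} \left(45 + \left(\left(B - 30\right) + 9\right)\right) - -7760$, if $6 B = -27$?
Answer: $\frac{31001}{4} \approx 7750.3$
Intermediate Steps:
$B = - \frac{9}{2}$ ($B = \frac{1}{6} \left(-27\right) = - \frac{9}{2} \approx -4.5$)
$z{\left(w,R \right)} = \frac{1}{2 w}$
$z{\left(-1,7 \right)} \left(45 + \left(\left(B - 30\right) + 9\right)\right) - -7760 = \frac{1}{2 \left(-1\right)} \left(45 + \left(\left(- \frac{9}{2} - 30\right) + 9\right)\right) - -7760 = \frac{1}{2} \left(-1\right) \left(45 + \left(- \frac{69}{2} + 9\right)\right) + 7760 = - \frac{45 - \frac{51}{2}}{2} + 7760 = \left(- \frac{1}{2}\right) \frac{39}{2} + 7760 = - \frac{39}{4} + 7760 = \frac{31001}{4}$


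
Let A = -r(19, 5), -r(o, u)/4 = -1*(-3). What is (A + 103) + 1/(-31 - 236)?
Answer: 30704/267 ≈ 115.00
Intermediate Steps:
r(o, u) = -12 (r(o, u) = -(-4)*(-3) = -4*3 = -12)
A = 12 (A = -1*(-12) = 12)
(A + 103) + 1/(-31 - 236) = (12 + 103) + 1/(-31 - 236) = 115 + 1/(-267) = 115 - 1/267 = 30704/267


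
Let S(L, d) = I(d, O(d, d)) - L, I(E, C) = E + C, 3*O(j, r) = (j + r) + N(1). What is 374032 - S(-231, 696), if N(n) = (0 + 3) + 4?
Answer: 1117916/3 ≈ 3.7264e+5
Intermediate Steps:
N(n) = 7 (N(n) = 3 + 4 = 7)
O(j, r) = 7/3 + j/3 + r/3 (O(j, r) = ((j + r) + 7)/3 = (7 + j + r)/3 = 7/3 + j/3 + r/3)
I(E, C) = C + E
S(L, d) = 7/3 - L + 5*d/3 (S(L, d) = ((7/3 + d/3 + d/3) + d) - L = ((7/3 + 2*d/3) + d) - L = (7/3 + 5*d/3) - L = 7/3 - L + 5*d/3)
374032 - S(-231, 696) = 374032 - (7/3 - 1*(-231) + (5/3)*696) = 374032 - (7/3 + 231 + 1160) = 374032 - 1*4180/3 = 374032 - 4180/3 = 1117916/3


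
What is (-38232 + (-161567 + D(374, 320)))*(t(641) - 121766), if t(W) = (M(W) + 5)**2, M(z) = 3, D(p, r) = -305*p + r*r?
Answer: 25736200238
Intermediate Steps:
D(p, r) = r**2 - 305*p (D(p, r) = -305*p + r**2 = r**2 - 305*p)
t(W) = 64 (t(W) = (3 + 5)**2 = 8**2 = 64)
(-38232 + (-161567 + D(374, 320)))*(t(641) - 121766) = (-38232 + (-161567 + (320**2 - 305*374)))*(64 - 121766) = (-38232 + (-161567 + (102400 - 114070)))*(-121702) = (-38232 + (-161567 - 11670))*(-121702) = (-38232 - 173237)*(-121702) = -211469*(-121702) = 25736200238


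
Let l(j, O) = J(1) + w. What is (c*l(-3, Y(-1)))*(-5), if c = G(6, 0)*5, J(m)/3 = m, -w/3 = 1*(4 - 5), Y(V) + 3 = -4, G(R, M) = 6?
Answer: -900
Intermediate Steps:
Y(V) = -7 (Y(V) = -3 - 4 = -7)
w = 3 (w = -3*(4 - 5) = -3*(-1) = 3)
J(m) = 3*m
c = 30 (c = 6*5 = 30)
l(j, O) = 6 (l(j, O) = 3*1 + 3 = 3 + 3 = 6)
(c*l(-3, Y(-1)))*(-5) = (30*6)*(-5) = 180*(-5) = -900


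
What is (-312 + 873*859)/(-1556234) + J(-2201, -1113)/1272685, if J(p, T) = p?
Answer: -957423583609/1980595668290 ≈ -0.48340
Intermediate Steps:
(-312 + 873*859)/(-1556234) + J(-2201, -1113)/1272685 = (-312 + 873*859)/(-1556234) - 2201/1272685 = (-312 + 749907)*(-1/1556234) - 2201*1/1272685 = 749595*(-1/1556234) - 2201/1272685 = -749595/1556234 - 2201/1272685 = -957423583609/1980595668290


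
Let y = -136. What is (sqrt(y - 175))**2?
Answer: -311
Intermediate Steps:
(sqrt(y - 175))**2 = (sqrt(-136 - 175))**2 = (sqrt(-311))**2 = (I*sqrt(311))**2 = -311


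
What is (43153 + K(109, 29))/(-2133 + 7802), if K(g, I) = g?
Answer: 43262/5669 ≈ 7.6313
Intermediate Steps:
(43153 + K(109, 29))/(-2133 + 7802) = (43153 + 109)/(-2133 + 7802) = 43262/5669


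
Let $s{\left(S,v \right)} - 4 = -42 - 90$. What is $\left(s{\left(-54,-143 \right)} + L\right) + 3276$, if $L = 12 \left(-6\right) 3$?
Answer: $2932$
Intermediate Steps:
$L = -216$ ($L = \left(-72\right) 3 = -216$)
$s{\left(S,v \right)} = -128$ ($s{\left(S,v \right)} = 4 - 132 = -128$)
$\left(s{\left(-54,-143 \right)} + L\right) + 3276 = \left(-128 - 216\right) + 3276 = -344 + 3276 = 2932$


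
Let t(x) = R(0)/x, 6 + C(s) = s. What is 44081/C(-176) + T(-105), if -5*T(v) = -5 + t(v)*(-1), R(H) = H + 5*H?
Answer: -43899/182 ≈ -241.20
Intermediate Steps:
R(H) = 6*H
C(s) = -6 + s
t(x) = 0 (t(x) = (6*0)/x = 0/x = 0)
T(v) = 1 (T(v) = -(-5 + 0*(-1))/5 = -(-5 + 0)/5 = -1/5*(-5) = 1)
44081/C(-176) + T(-105) = 44081/(-6 - 176) + 1 = 44081/(-182) + 1 = 44081*(-1/182) + 1 = -44081/182 + 1 = -43899/182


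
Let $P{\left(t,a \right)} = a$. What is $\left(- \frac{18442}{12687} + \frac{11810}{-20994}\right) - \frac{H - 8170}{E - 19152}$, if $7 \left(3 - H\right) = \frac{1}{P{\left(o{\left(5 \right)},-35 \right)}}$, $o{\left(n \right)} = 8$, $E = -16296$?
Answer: $- \frac{144352865663227}{64255373644980} \approx -2.2465$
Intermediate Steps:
$H = \frac{736}{245}$ ($H = 3 - \frac{1}{7 \left(-35\right)} = 3 - - \frac{1}{245} = 3 + \frac{1}{245} = \frac{736}{245} \approx 3.0041$)
$\left(- \frac{18442}{12687} + \frac{11810}{-20994}\right) - \frac{H - 8170}{E - 19152} = \left(- \frac{18442}{12687} + \frac{11810}{-20994}\right) - \frac{\frac{736}{245} - 8170}{-16296 - 19152} = \left(\left(-18442\right) \frac{1}{12687} + 11810 \left(- \frac{1}{20994}\right)\right) - - \frac{2000914}{245 \left(-35448\right)} = \left(- \frac{18442}{12687} - \frac{5905}{10497}\right) - \left(- \frac{2000914}{245}\right) \left(- \frac{1}{35448}\right) = - \frac{29833601}{14797271} - \frac{1000457}{4342380} = - \frac{144352865663227}{64255373644980}$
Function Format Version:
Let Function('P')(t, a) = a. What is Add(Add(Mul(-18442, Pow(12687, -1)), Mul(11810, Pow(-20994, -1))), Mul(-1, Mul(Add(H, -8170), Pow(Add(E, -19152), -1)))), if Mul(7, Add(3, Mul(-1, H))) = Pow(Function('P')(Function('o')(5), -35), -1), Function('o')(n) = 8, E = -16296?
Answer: Rational(-144352865663227, 64255373644980) ≈ -2.2465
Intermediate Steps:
H = Rational(736, 245) (H = Add(3, Mul(Rational(-1, 7), Pow(-35, -1))) = Add(3, Mul(Rational(-1, 7), Rational(-1, 35))) = Add(3, Rational(1, 245)) = Rational(736, 245) ≈ 3.0041)
Add(Add(Mul(-18442, Pow(12687, -1)), Mul(11810, Pow(-20994, -1))), Mul(-1, Mul(Add(H, -8170), Pow(Add(E, -19152), -1)))) = Add(Add(Mul(-18442, Pow(12687, -1)), Mul(11810, Pow(-20994, -1))), Mul(-1, Mul(Add(Rational(736, 245), -8170), Pow(Add(-16296, -19152), -1)))) = Add(Add(Mul(-18442, Rational(1, 12687)), Mul(11810, Rational(-1, 20994))), Mul(-1, Mul(Rational(-2000914, 245), Pow(-35448, -1)))) = Add(Add(Rational(-18442, 12687), Rational(-5905, 10497)), Mul(-1, Mul(Rational(-2000914, 245), Rational(-1, 35448)))) = Add(Rational(-29833601, 14797271), Mul(-1, Rational(1000457, 4342380))) = Add(Rational(-29833601, 14797271), Rational(-1000457, 4342380)) = Rational(-144352865663227, 64255373644980)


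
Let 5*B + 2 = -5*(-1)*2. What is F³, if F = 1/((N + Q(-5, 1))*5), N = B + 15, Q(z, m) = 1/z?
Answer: 1/551368 ≈ 1.8137e-6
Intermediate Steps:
B = 8/5 (B = -⅖ + (-5*(-1)*2)/5 = -⅖ + (5*2)/5 = -⅖ + (⅕)*10 = -⅖ + 2 = 8/5 ≈ 1.6000)
N = 83/5 (N = 8/5 + 15 = 83/5 ≈ 16.600)
F = 1/82 (F = 1/((83/5 + 1/(-5))*5) = (⅕)/(83/5 - ⅕) = (⅕)/(82/5) = (5/82)*(⅕) = 1/82 ≈ 0.012195)
F³ = (1/82)³ = 1/551368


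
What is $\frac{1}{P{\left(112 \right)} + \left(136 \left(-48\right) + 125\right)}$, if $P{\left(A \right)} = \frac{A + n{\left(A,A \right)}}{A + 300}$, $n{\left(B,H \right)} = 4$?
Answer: $- \frac{103}{659480} \approx -0.00015618$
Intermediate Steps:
$P{\left(A \right)} = \frac{4 + A}{300 + A}$ ($P{\left(A \right)} = \frac{A + 4}{A + 300} = \frac{4 + A}{300 + A}$)
$\frac{1}{P{\left(112 \right)} + \left(136 \left(-48\right) + 125\right)} = \frac{1}{\frac{4 + 112}{300 + 112} + \left(136 \left(-48\right) + 125\right)} = \frac{1}{\frac{1}{412} \cdot 116 + \left(-6528 + 125\right)} = \frac{1}{\frac{1}{412} \cdot 116 - 6403} = \frac{1}{\frac{29}{103} - 6403} = \frac{1}{- \frac{659480}{103}} = - \frac{103}{659480}$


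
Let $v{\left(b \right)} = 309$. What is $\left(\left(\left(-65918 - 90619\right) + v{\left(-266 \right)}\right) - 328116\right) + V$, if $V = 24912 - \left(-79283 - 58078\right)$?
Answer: $-322071$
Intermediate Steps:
$V = 162273$ ($V = 24912 - -137361 = 24912 + 137361 = 162273$)
$\left(\left(\left(-65918 - 90619\right) + v{\left(-266 \right)}\right) - 328116\right) + V = \left(\left(\left(-65918 - 90619\right) + 309\right) - 328116\right) + 162273 = \left(\left(-156537 + 309\right) - 328116\right) + 162273 = \left(-156228 - 328116\right) + 162273 = -484344 + 162273 = -322071$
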